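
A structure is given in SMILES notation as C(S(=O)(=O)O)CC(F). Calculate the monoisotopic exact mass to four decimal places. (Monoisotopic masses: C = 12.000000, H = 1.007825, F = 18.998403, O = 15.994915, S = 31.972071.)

142.0100

Atom tally by fragment:
  HO3SCH2 → C:1 H:3 S:1 O:3
  CH2 → C:1 H:2
  CH2F → C:1 H:2 F:1
Element totals:
  C: 3
  H: 7
  F: 1
  O: 3
  S: 1
Molecular formula: C3H7FO3S.
  M = 3(12.0) + 7(1.007825) + 18.998403 + 3(15.994915) + 31.972071
    = 36.000000 + 7.054775 + 18.998403 + 47.984745 + 31.972071 = 142.009994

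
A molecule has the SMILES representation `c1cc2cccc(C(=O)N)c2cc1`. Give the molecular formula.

C11H9NO

Atom tally by fragment:
  naphthalene ring system core → C:10 H:8
  (− 1 ring H displaced by substituents)
  + CONH2 → C:1 H:2 O:1 N:1
Element totals:
  C: 11
  H: 9
  N: 1
  O: 1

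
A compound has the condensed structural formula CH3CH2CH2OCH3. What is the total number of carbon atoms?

4

Atom tally by fragment:
  CH3 → C:1 H:3
  CH2 → C:1 H:2
  CH2OCH3 → C:2 H:5 O:1
Element totals:
  C: 4
  H: 10
  O: 1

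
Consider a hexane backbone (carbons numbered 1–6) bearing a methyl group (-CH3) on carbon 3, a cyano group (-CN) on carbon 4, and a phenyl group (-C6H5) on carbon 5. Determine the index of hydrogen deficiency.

6

Atom tally by fragment:
  CH3 → C:1 H:3
  CH2 → C:1 H:2
  CH(CH3) → C:2 H:4
  CH(CN) → C:2 H:1 N:1
  CH(C6H5) → C:7 H:6
  CH3 → C:1 H:3
Element totals:
  C: 14
  H: 19
  N: 1
Molecular formula: C14H19N.
DoU = (2C + 2 + N − H − X) / 2 = (2·14 + 2 + 1 − 19 − 0) / 2 = 6.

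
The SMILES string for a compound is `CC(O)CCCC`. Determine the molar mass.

102.18 g/mol

Atom tally by fragment:
  CH3 → C:1 H:3
  CH(OH) → C:1 H:2 O:1
  CH2 → C:1 H:2
  CH2 → C:1 H:2
  CH2 → C:1 H:2
  CH3 → C:1 H:3
Element totals:
  C: 6
  H: 14
  O: 1
Molecular formula: C6H14O.
  M = 6(12.011) + 14(1.008) + 15.999
    = 72.066 + 14.112 + 15.999 = 102.177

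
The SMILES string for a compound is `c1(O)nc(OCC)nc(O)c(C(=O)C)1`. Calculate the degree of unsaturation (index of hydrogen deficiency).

Atom tally by fragment:
  pyrimidine ring core → C:4 H:4 N:2
  (− 4 ring H displaced by substituents)
  + OH → O:1 H:1
  + OC2H5 → C:2 H:5 O:1
  + OH → O:1 H:1
  + COCH3 → C:2 H:3 O:1
Element totals:
  C: 8
  H: 10
  N: 2
  O: 4
Molecular formula: C8H10N2O4.
DoU = (2C + 2 + N − H − X) / 2 = (2·8 + 2 + 2 − 10 − 0) / 2 = 5.

5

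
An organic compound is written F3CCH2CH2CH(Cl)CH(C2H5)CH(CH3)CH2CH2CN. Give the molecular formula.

Atom tally by fragment:
  F3CCH2 → C:2 H:2 F:3
  CH2 → C:1 H:2
  CH(Cl) → C:1 H:1 Cl:1
  CH(C2H5) → C:3 H:6
  CH(CH3) → C:2 H:4
  CH2 → C:1 H:2
  CH2CN → C:2 H:2 N:1
Element totals:
  C: 12
  H: 19
  Cl: 1
  F: 3
  N: 1

C12H19ClF3N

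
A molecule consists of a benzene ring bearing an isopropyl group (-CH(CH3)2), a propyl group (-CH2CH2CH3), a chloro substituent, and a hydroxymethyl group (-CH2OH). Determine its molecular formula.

C13H19ClO

Atom tally by fragment:
  benzene ring core → C:6 H:6
  (− 4 ring H displaced by substituents)
  + CH(CH3)2 → C:3 H:7
  + CH2CH2CH3 → C:3 H:7
  + Cl → Cl:1
  + CH2OH → C:1 H:3 O:1
Element totals:
  C: 13
  H: 19
  Cl: 1
  O: 1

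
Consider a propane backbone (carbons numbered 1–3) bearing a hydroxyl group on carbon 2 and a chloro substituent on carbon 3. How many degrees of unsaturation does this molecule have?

Atom tally by fragment:
  CH3 → C:1 H:3
  CH(OH) → C:1 H:2 O:1
  CH2Cl → C:1 H:2 Cl:1
Element totals:
  C: 3
  H: 7
  Cl: 1
  O: 1
Molecular formula: C3H7ClO.
DoU = (2C + 2 + N − H − X) / 2 = (2·3 + 2 + 0 − 7 − 1) / 2 = 0.

0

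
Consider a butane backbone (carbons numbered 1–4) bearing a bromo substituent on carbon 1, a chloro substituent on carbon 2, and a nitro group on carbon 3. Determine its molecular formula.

Atom tally by fragment:
  BrCH2 → C:1 H:2 Br:1
  CH(Cl) → C:1 H:1 Cl:1
  CH(NO2) → C:1 H:1 N:1 O:2
  CH3 → C:1 H:3
Element totals:
  C: 4
  H: 7
  Br: 1
  Cl: 1
  N: 1
  O: 2

C4H7BrClNO2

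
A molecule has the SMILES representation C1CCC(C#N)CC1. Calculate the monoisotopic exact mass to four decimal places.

Atom tally by fragment:
  cyclohexane ring core → C:6 H:12
  (− 1 ring H displaced by substituents)
  + CN → C:1 N:1
Element totals:
  C: 7
  H: 11
  N: 1
Molecular formula: C7H11N.
  M = 7(12.0) + 11(1.007825) + 14.003074
    = 84.000000 + 11.086075 + 14.003074 = 109.089149

109.0891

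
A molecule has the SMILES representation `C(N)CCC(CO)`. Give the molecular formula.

Atom tally by fragment:
  H2NCH2 → C:1 H:4 N:1
  CH2 → C:1 H:2
  CH2 → C:1 H:2
  CH2CH2OH → C:2 H:5 O:1
Element totals:
  C: 5
  H: 13
  N: 1
  O: 1

C5H13NO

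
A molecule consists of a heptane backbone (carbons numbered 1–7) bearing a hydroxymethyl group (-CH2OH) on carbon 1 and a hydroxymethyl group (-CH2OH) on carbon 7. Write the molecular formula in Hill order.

C9H20O2

Atom tally by fragment:
  HOCH2CH2 → C:2 H:5 O:1
  CH2 → C:1 H:2
  CH2 → C:1 H:2
  CH2 → C:1 H:2
  CH2 → C:1 H:2
  CH2 → C:1 H:2
  CH2CH2OH → C:2 H:5 O:1
Element totals:
  C: 9
  H: 20
  O: 2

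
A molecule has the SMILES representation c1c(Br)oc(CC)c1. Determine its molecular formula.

C6H7BrO

Atom tally by fragment:
  furan ring core → C:4 H:4 O:1
  (− 2 ring H displaced by substituents)
  + Br → Br:1
  + C2H5 → C:2 H:5
Element totals:
  C: 6
  H: 7
  Br: 1
  O: 1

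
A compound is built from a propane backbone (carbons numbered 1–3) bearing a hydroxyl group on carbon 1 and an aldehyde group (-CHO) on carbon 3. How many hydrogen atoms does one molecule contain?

8

Atom tally by fragment:
  HOCH2 → C:1 H:3 O:1
  CH2 → C:1 H:2
  CH2CHO → C:2 H:3 O:1
Element totals:
  C: 4
  H: 8
  O: 2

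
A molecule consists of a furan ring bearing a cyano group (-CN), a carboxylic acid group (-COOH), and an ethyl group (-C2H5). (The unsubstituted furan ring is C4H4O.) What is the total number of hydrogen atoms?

7

Atom tally by fragment:
  furan ring core → C:4 H:4 O:1
  (− 3 ring H displaced by substituents)
  + CN → C:1 N:1
  + COOH → C:1 H:1 O:2
  + C2H5 → C:2 H:5
Element totals:
  C: 8
  H: 7
  N: 1
  O: 3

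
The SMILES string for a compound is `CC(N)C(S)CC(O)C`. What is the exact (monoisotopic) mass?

Atom tally by fragment:
  CH3 → C:1 H:3
  CH(NH2) → C:1 H:3 N:1
  CH(SH) → C:1 H:2 S:1
  CH2 → C:1 H:2
  CH(OH) → C:1 H:2 O:1
  CH3 → C:1 H:3
Element totals:
  C: 6
  H: 15
  N: 1
  O: 1
  S: 1
Molecular formula: C6H15NOS.
  M = 6(12.0) + 15(1.007825) + 14.003074 + 15.994915 + 31.972071
    = 72.000000 + 15.117375 + 14.003074 + 15.994915 + 31.972071 = 149.087435

149.0874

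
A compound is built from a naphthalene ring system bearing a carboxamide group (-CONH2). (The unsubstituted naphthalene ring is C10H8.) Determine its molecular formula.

C11H9NO

Atom tally by fragment:
  naphthalene ring system core → C:10 H:8
  (− 1 ring H displaced by substituents)
  + CONH2 → C:1 H:2 O:1 N:1
Element totals:
  C: 11
  H: 9
  N: 1
  O: 1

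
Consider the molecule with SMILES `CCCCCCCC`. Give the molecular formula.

Atom tally by fragment:
  CH3 → C:1 H:3
  CH2 → C:1 H:2
  CH2 → C:1 H:2
  CH2 → C:1 H:2
  CH2 → C:1 H:2
  CH2 → C:1 H:2
  CH2 → C:1 H:2
  CH3 → C:1 H:3
Element totals:
  C: 8
  H: 18

C8H18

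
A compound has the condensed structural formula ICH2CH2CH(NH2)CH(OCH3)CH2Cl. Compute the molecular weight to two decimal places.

277.53 g/mol

Atom tally by fragment:
  ICH2 → C:1 H:2 I:1
  CH2 → C:1 H:2
  CH(NH2) → C:1 H:3 N:1
  CH(OCH3) → C:2 H:4 O:1
  CH2Cl → C:1 H:2 Cl:1
Element totals:
  C: 6
  H: 13
  Cl: 1
  I: 1
  N: 1
  O: 1
Molecular formula: C6H13ClINO.
  M = 6(12.011) + 13(1.008) + 35.45 + 126.904 + 14.007 + 15.999
    = 72.066 + 13.104 + 35.450 + 126.904 + 14.007 + 15.999 = 277.530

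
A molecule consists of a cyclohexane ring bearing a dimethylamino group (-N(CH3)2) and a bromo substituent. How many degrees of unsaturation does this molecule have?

Atom tally by fragment:
  cyclohexane ring core → C:6 H:12
  (− 2 ring H displaced by substituents)
  + N(CH3)2 → N:1 C:2 H:6
  + Br → Br:1
Element totals:
  C: 8
  H: 16
  Br: 1
  N: 1
Molecular formula: C8H16BrN.
DoU = (2C + 2 + N − H − X) / 2 = (2·8 + 2 + 1 − 16 − 1) / 2 = 1.

1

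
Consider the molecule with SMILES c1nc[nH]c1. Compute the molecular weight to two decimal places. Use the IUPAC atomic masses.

Atom tally by fragment:
  imidazole ring core → C:3 H:4 N:2
Element totals:
  C: 3
  H: 4
  N: 2
Molecular formula: C3H4N2.
  M = 3(12.011) + 4(1.008) + 2(14.007)
    = 36.033 + 4.032 + 28.014 = 68.079

68.08 g/mol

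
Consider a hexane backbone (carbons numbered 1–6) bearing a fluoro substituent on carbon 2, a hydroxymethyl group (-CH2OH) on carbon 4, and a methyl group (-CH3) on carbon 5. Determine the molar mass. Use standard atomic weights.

148.22 g/mol

Atom tally by fragment:
  CH3 → C:1 H:3
  CH(F) → C:1 H:1 F:1
  CH2 → C:1 H:2
  CH(CH2OH) → C:2 H:4 O:1
  CH(CH3) → C:2 H:4
  CH3 → C:1 H:3
Element totals:
  C: 8
  H: 17
  F: 1
  O: 1
Molecular formula: C8H17FO.
  M = 8(12.011) + 17(1.008) + 18.998 + 15.999
    = 96.088 + 17.136 + 18.998 + 15.999 = 148.221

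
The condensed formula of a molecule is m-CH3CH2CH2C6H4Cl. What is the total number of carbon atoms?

Atom tally by fragment:
  benzene ring core → C:6 H:6
  (− 2 ring H displaced by substituents)
  + CH2CH2CH3 → C:3 H:7
  + Cl → Cl:1
Element totals:
  C: 9
  H: 11
  Cl: 1

9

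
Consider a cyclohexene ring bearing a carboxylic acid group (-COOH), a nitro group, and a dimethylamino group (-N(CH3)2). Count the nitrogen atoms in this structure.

Atom tally by fragment:
  cyclohexene ring core → C:6 H:10
  (− 3 ring H displaced by substituents)
  + COOH → C:1 H:1 O:2
  + NO2 → N:1 O:2
  + N(CH3)2 → N:1 C:2 H:6
Element totals:
  C: 9
  H: 14
  N: 2
  O: 4

2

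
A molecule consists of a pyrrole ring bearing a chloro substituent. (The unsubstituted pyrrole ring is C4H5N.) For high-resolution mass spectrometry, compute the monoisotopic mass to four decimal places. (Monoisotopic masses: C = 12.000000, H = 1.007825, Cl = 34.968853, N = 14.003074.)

101.0032

Atom tally by fragment:
  pyrrole ring core → C:4 H:5 N:1
  (− 1 ring H displaced by substituents)
  + Cl → Cl:1
Element totals:
  C: 4
  H: 4
  Cl: 1
  N: 1
Molecular formula: C4H4ClN.
  M = 4(12.0) + 4(1.007825) + 34.968853 + 14.003074
    = 48.000000 + 4.031300 + 34.968853 + 14.003074 = 101.003227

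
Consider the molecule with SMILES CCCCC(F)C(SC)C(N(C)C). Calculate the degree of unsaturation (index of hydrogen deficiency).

0

Atom tally by fragment:
  CH3 → C:1 H:3
  CH2 → C:1 H:2
  CH2 → C:1 H:2
  CH2 → C:1 H:2
  CH(F) → C:1 H:1 F:1
  CH(SCH3) → C:2 H:4 S:1
  CH2N(CH3)2 → C:3 H:8 N:1
Element totals:
  C: 10
  H: 22
  F: 1
  N: 1
  S: 1
Molecular formula: C10H22FNS.
DoU = (2C + 2 + N − H − X) / 2 = (2·10 + 2 + 1 − 22 − 1) / 2 = 0.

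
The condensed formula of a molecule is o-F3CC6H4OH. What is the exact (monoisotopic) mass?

162.0292

Element totals:
  C: 7
  H: 5
  F: 3
  O: 1
Molecular formula: C7H5F3O.
  M = 7(12.0) + 5(1.007825) + 3(18.998403) + 15.994915
    = 84.000000 + 5.039125 + 56.995209 + 15.994915 = 162.029249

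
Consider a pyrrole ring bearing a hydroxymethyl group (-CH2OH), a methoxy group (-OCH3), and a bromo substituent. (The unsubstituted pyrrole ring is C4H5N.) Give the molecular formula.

C6H8BrNO2

Atom tally by fragment:
  pyrrole ring core → C:4 H:5 N:1
  (− 3 ring H displaced by substituents)
  + CH2OH → C:1 H:3 O:1
  + OCH3 → C:1 H:3 O:1
  + Br → Br:1
Element totals:
  C: 6
  H: 8
  Br: 1
  N: 1
  O: 2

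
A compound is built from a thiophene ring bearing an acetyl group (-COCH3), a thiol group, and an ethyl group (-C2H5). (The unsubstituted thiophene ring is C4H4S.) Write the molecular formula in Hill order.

C8H10OS2

Atom tally by fragment:
  thiophene ring core → C:4 H:4 S:1
  (− 3 ring H displaced by substituents)
  + COCH3 → C:2 H:3 O:1
  + SH → S:1 H:1
  + C2H5 → C:2 H:5
Element totals:
  C: 8
  H: 10
  O: 1
  S: 2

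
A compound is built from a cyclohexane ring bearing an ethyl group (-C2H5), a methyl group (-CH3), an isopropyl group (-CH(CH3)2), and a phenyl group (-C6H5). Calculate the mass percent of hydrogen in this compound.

11.55%

Atom tally by fragment:
  cyclohexane ring core → C:6 H:12
  (− 4 ring H displaced by substituents)
  + C2H5 → C:2 H:5
  + CH3 → C:1 H:3
  + CH(CH3)2 → C:3 H:7
  + C6H5 → C:6 H:5
Element totals:
  C: 18
  H: 28
Molecular formula: C18H28.
Molar mass = 244.422 g/mol.
Mass from H: 28 × 1.008 = 28.224 g/mol.
%H = 28.224 / 244.422 × 100 = 11.55%.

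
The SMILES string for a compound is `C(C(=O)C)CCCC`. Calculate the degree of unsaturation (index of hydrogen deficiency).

1

Atom tally by fragment:
  CH3COCH2 → C:3 H:5 O:1
  CH2 → C:1 H:2
  CH2 → C:1 H:2
  CH2 → C:1 H:2
  CH3 → C:1 H:3
Element totals:
  C: 7
  H: 14
  O: 1
Molecular formula: C7H14O.
DoU = (2C + 2 + N − H − X) / 2 = (2·7 + 2 + 0 − 14 − 0) / 2 = 1.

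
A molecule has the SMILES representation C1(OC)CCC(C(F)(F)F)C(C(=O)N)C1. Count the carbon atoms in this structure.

9

Atom tally by fragment:
  cyclohexane ring core → C:6 H:12
  (− 3 ring H displaced by substituents)
  + OCH3 → C:1 H:3 O:1
  + CF3 → C:1 F:3
  + CONH2 → C:1 H:2 O:1 N:1
Element totals:
  C: 9
  H: 14
  F: 3
  N: 1
  O: 2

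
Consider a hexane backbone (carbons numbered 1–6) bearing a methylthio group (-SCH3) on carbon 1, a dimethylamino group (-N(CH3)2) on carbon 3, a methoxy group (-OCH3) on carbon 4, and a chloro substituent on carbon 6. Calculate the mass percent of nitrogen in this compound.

Atom tally by fragment:
  CH3SCH2 → C:2 H:5 S:1
  CH2 → C:1 H:2
  CH(N(CH3)2) → C:3 H:7 N:1
  CH(OCH3) → C:2 H:4 O:1
  CH2 → C:1 H:2
  CH2Cl → C:1 H:2 Cl:1
Element totals:
  C: 10
  H: 22
  Cl: 1
  N: 1
  O: 1
  S: 1
Molecular formula: C10H22ClNOS.
Molar mass = 239.802 g/mol.
Mass from N: 1 × 14.007 = 14.007 g/mol.
%N = 14.007 / 239.802 × 100 = 5.84%.

5.84%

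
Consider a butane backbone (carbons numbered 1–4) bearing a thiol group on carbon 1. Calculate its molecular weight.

Atom tally by fragment:
  HSCH2 → C:1 H:3 S:1
  CH2 → C:1 H:2
  CH2 → C:1 H:2
  CH3 → C:1 H:3
Element totals:
  C: 4
  H: 10
  S: 1
Molecular formula: C4H10S.
  M = 4(12.011) + 10(1.008) + 32.06
    = 48.044 + 10.080 + 32.060 = 90.184

90.18 g/mol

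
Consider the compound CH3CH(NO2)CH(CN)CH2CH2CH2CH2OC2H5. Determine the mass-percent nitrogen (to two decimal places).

Element totals:
  C: 10
  H: 18
  N: 2
  O: 3
Molecular formula: C10H18N2O3.
Molar mass = 214.265 g/mol.
Mass from N: 2 × 14.007 = 28.014 g/mol.
%N = 28.014 / 214.265 × 100 = 13.07%.

13.07%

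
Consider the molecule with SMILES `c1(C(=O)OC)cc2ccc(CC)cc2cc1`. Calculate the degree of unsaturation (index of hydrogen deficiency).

8

Atom tally by fragment:
  naphthalene ring system core → C:10 H:8
  (− 2 ring H displaced by substituents)
  + COOCH3 → C:2 H:3 O:2
  + C2H5 → C:2 H:5
Element totals:
  C: 14
  H: 14
  O: 2
Molecular formula: C14H14O2.
DoU = (2C + 2 + N − H − X) / 2 = (2·14 + 2 + 0 − 14 − 0) / 2 = 8.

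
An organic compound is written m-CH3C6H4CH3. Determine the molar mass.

106.17 g/mol

Atom tally by fragment:
  benzene ring core → C:6 H:6
  (− 2 ring H displaced by substituents)
  + CH3 → C:1 H:3
  + CH3 → C:1 H:3
Element totals:
  C: 8
  H: 10
Molecular formula: C8H10.
  M = 8(12.011) + 10(1.008)
    = 96.088 + 10.080 = 106.168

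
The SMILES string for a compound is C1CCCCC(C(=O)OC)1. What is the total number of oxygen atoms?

2

Atom tally by fragment:
  cyclohexane ring core → C:6 H:12
  (− 1 ring H displaced by substituents)
  + COOCH3 → C:2 H:3 O:2
Element totals:
  C: 8
  H: 14
  O: 2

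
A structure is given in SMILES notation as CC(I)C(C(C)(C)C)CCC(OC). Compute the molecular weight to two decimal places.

298.21 g/mol

Atom tally by fragment:
  CH3 → C:1 H:3
  CH(I) → C:1 H:1 I:1
  CH(C(CH3)3) → C:5 H:10
  CH2 → C:1 H:2
  CH2 → C:1 H:2
  CH2OCH3 → C:2 H:5 O:1
Element totals:
  C: 11
  H: 23
  I: 1
  O: 1
Molecular formula: C11H23IO.
  M = 11(12.011) + 23(1.008) + 126.904 + 15.999
    = 132.121 + 23.184 + 126.904 + 15.999 = 298.208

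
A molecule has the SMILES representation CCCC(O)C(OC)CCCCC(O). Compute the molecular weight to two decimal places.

204.31 g/mol

Atom tally by fragment:
  CH3 → C:1 H:3
  CH2 → C:1 H:2
  CH2 → C:1 H:2
  CH(OH) → C:1 H:2 O:1
  CH(OCH3) → C:2 H:4 O:1
  CH2 → C:1 H:2
  CH2 → C:1 H:2
  CH2 → C:1 H:2
  CH2 → C:1 H:2
  CH2OH → C:1 H:3 O:1
Element totals:
  C: 11
  H: 24
  O: 3
Molecular formula: C11H24O3.
  M = 11(12.011) + 24(1.008) + 3(15.999)
    = 132.121 + 24.192 + 47.997 = 204.310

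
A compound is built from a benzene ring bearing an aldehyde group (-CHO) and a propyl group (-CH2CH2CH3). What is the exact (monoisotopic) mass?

Atom tally by fragment:
  benzene ring core → C:6 H:6
  (− 2 ring H displaced by substituents)
  + CHO → C:1 H:1 O:1
  + CH2CH2CH3 → C:3 H:7
Element totals:
  C: 10
  H: 12
  O: 1
Molecular formula: C10H12O.
  M = 10(12.0) + 12(1.007825) + 15.994915
    = 120.000000 + 12.093900 + 15.994915 = 148.088815

148.0888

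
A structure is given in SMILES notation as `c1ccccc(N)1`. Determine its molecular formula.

Atom tally by fragment:
  benzene ring core → C:6 H:6
  (− 1 ring H displaced by substituents)
  + NH2 → N:1 H:2
Element totals:
  C: 6
  H: 7
  N: 1

C6H7N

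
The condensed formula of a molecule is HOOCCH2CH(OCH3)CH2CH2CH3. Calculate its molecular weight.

146.19 g/mol

Atom tally by fragment:
  HOOCCH2 → C:2 H:3 O:2
  CH(OCH3) → C:2 H:4 O:1
  CH2 → C:1 H:2
  CH2 → C:1 H:2
  CH3 → C:1 H:3
Element totals:
  C: 7
  H: 14
  O: 3
Molecular formula: C7H14O3.
  M = 7(12.011) + 14(1.008) + 3(15.999)
    = 84.077 + 14.112 + 47.997 = 146.186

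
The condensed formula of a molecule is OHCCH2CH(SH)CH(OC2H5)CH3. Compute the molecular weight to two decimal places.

Atom tally by fragment:
  OHCCH2 → C:2 H:3 O:1
  CH(SH) → C:1 H:2 S:1
  CH(OC2H5) → C:3 H:6 O:1
  CH3 → C:1 H:3
Element totals:
  C: 7
  H: 14
  O: 2
  S: 1
Molecular formula: C7H14O2S.
  M = 7(12.011) + 14(1.008) + 2(15.999) + 32.06
    = 84.077 + 14.112 + 31.998 + 32.060 = 162.247

162.25 g/mol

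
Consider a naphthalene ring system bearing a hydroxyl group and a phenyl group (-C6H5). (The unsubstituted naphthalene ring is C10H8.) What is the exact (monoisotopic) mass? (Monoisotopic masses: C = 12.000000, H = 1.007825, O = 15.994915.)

220.0888

Atom tally by fragment:
  naphthalene ring system core → C:10 H:8
  (− 2 ring H displaced by substituents)
  + OH → O:1 H:1
  + C6H5 → C:6 H:5
Element totals:
  C: 16
  H: 12
  O: 1
Molecular formula: C16H12O.
  M = 16(12.0) + 12(1.007825) + 15.994915
    = 192.000000 + 12.093900 + 15.994915 = 220.088815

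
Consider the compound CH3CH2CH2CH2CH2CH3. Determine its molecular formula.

C6H14

Atom tally by fragment:
  CH3 → C:1 H:3
  CH2 → C:1 H:2
  CH2 → C:1 H:2
  CH2 → C:1 H:2
  CH2 → C:1 H:2
  CH3 → C:1 H:3
Element totals:
  C: 6
  H: 14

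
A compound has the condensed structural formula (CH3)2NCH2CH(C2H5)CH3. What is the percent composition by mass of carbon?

Atom tally by fragment:
  (CH3)2NCH2 → C:3 H:8 N:1
  CH(C2H5) → C:3 H:6
  CH3 → C:1 H:3
Element totals:
  C: 7
  H: 17
  N: 1
Molecular formula: C7H17N.
Molar mass = 115.220 g/mol.
Mass from C: 7 × 12.011 = 84.077 g/mol.
%C = 84.077 / 115.220 × 100 = 72.97%.

72.97%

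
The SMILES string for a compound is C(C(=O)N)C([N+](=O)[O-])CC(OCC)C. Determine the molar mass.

204.23 g/mol

Atom tally by fragment:
  H2NOCCH2 → C:2 H:4 O:1 N:1
  CH(NO2) → C:1 H:1 N:1 O:2
  CH2 → C:1 H:2
  CH(OC2H5) → C:3 H:6 O:1
  CH3 → C:1 H:3
Element totals:
  C: 8
  H: 16
  N: 2
  O: 4
Molecular formula: C8H16N2O4.
  M = 8(12.011) + 16(1.008) + 2(14.007) + 4(15.999)
    = 96.088 + 16.128 + 28.014 + 63.996 = 204.226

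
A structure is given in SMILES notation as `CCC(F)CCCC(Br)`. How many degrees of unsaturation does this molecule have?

0

Atom tally by fragment:
  CH3 → C:1 H:3
  CH2 → C:1 H:2
  CH(F) → C:1 H:1 F:1
  CH2 → C:1 H:2
  CH2 → C:1 H:2
  CH2 → C:1 H:2
  CH2Br → C:1 H:2 Br:1
Element totals:
  C: 7
  H: 14
  Br: 1
  F: 1
Molecular formula: C7H14BrF.
DoU = (2C + 2 + N − H − X) / 2 = (2·7 + 2 + 0 − 14 − 2) / 2 = 0.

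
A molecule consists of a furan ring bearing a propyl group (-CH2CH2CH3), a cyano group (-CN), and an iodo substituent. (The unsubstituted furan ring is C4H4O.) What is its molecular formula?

Atom tally by fragment:
  furan ring core → C:4 H:4 O:1
  (− 3 ring H displaced by substituents)
  + CH2CH2CH3 → C:3 H:7
  + CN → C:1 N:1
  + I → I:1
Element totals:
  C: 8
  H: 8
  I: 1
  N: 1
  O: 1

C8H8INO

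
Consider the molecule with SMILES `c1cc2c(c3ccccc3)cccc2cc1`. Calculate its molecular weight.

Atom tally by fragment:
  naphthalene ring system core → C:10 H:8
  (− 1 ring H displaced by substituents)
  + C6H5 → C:6 H:5
Element totals:
  C: 16
  H: 12
Molecular formula: C16H12.
  M = 16(12.011) + 12(1.008)
    = 192.176 + 12.096 = 204.272

204.27 g/mol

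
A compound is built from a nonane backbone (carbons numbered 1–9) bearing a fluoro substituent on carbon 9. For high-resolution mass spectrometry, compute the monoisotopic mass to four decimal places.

146.1471

Atom tally by fragment:
  CH3 → C:1 H:3
  CH2 → C:1 H:2
  CH2 → C:1 H:2
  CH2 → C:1 H:2
  CH2 → C:1 H:2
  CH2 → C:1 H:2
  CH2 → C:1 H:2
  CH2 → C:1 H:2
  CH2F → C:1 H:2 F:1
Element totals:
  C: 9
  H: 19
  F: 1
Molecular formula: C9H19F.
  M = 9(12.0) + 19(1.007825) + 18.998403
    = 108.000000 + 19.148675 + 18.998403 = 146.147078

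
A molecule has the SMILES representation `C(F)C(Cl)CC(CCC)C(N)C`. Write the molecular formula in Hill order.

Atom tally by fragment:
  FCH2 → C:1 H:2 F:1
  CH(Cl) → C:1 H:1 Cl:1
  CH2 → C:1 H:2
  CH(CH2CH2CH3) → C:4 H:8
  CH(NH2) → C:1 H:3 N:1
  CH3 → C:1 H:3
Element totals:
  C: 9
  H: 19
  Cl: 1
  F: 1
  N: 1

C9H19ClFN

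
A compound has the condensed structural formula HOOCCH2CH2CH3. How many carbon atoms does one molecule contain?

Atom tally by fragment:
  HOOCCH2 → C:2 H:3 O:2
  CH2 → C:1 H:2
  CH3 → C:1 H:3
Element totals:
  C: 4
  H: 8
  O: 2

4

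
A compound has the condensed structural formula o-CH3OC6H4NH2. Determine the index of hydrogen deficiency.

4

Atom tally by fragment:
  benzene ring core → C:6 H:6
  (− 2 ring H displaced by substituents)
  + OCH3 → C:1 H:3 O:1
  + NH2 → N:1 H:2
Element totals:
  C: 7
  H: 9
  N: 1
  O: 1
Molecular formula: C7H9NO.
DoU = (2C + 2 + N − H − X) / 2 = (2·7 + 2 + 1 − 9 − 0) / 2 = 4.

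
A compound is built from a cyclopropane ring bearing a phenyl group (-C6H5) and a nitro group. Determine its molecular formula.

C9H9NO2

Atom tally by fragment:
  cyclopropane ring core → C:3 H:6
  (− 2 ring H displaced by substituents)
  + C6H5 → C:6 H:5
  + NO2 → N:1 O:2
Element totals:
  C: 9
  H: 9
  N: 1
  O: 2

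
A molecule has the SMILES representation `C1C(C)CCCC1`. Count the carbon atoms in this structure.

7

Atom tally by fragment:
  cyclohexane ring core → C:6 H:12
  (− 1 ring H displaced by substituents)
  + CH3 → C:1 H:3
Element totals:
  C: 7
  H: 14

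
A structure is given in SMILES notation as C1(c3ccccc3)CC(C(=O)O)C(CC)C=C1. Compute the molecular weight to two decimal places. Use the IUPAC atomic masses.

Atom tally by fragment:
  cyclohexene ring core → C:6 H:10
  (− 3 ring H displaced by substituents)
  + C6H5 → C:6 H:5
  + COOH → C:1 H:1 O:2
  + C2H5 → C:2 H:5
Element totals:
  C: 15
  H: 18
  O: 2
Molecular formula: C15H18O2.
  M = 15(12.011) + 18(1.008) + 2(15.999)
    = 180.165 + 18.144 + 31.998 = 230.307

230.31 g/mol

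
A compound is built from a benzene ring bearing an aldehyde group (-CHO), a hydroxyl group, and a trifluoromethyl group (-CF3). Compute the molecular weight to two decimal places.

190.12 g/mol

Atom tally by fragment:
  benzene ring core → C:6 H:6
  (− 3 ring H displaced by substituents)
  + CHO → C:1 H:1 O:1
  + OH → O:1 H:1
  + CF3 → C:1 F:3
Element totals:
  C: 8
  H: 5
  F: 3
  O: 2
Molecular formula: C8H5F3O2.
  M = 8(12.011) + 5(1.008) + 3(18.998) + 2(15.999)
    = 96.088 + 5.040 + 56.994 + 31.998 = 190.120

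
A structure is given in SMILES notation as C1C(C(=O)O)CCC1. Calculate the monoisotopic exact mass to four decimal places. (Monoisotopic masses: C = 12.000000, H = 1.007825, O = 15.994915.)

114.0681

Atom tally by fragment:
  cyclopentane ring core → C:5 H:10
  (− 1 ring H displaced by substituents)
  + COOH → C:1 H:1 O:2
Element totals:
  C: 6
  H: 10
  O: 2
Molecular formula: C6H10O2.
  M = 6(12.0) + 10(1.007825) + 2(15.994915)
    = 72.000000 + 10.078250 + 31.989830 = 114.068080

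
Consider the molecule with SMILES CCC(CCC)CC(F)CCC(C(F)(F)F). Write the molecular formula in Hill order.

Atom tally by fragment:
  CH3 → C:1 H:3
  CH2 → C:1 H:2
  CH(CH2CH2CH3) → C:4 H:8
  CH2 → C:1 H:2
  CH(F) → C:1 H:1 F:1
  CH2 → C:1 H:2
  CH2 → C:1 H:2
  CH2CF3 → C:2 H:2 F:3
Element totals:
  C: 12
  H: 22
  F: 4

C12H22F4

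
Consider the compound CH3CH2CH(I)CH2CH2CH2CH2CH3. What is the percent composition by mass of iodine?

Atom tally by fragment:
  CH3 → C:1 H:3
  CH2 → C:1 H:2
  CH(I) → C:1 H:1 I:1
  CH2 → C:1 H:2
  CH2 → C:1 H:2
  CH2 → C:1 H:2
  CH2 → C:1 H:2
  CH3 → C:1 H:3
Element totals:
  C: 8
  H: 17
  I: 1
Molecular formula: C8H17I.
Molar mass = 240.128 g/mol.
Mass from I: 1 × 126.904 = 126.904 g/mol.
%I = 126.904 / 240.128 × 100 = 52.85%.

52.85%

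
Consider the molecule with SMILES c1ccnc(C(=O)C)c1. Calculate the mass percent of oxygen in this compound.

13.21%

Atom tally by fragment:
  pyridine ring core → C:5 H:5 N:1
  (− 1 ring H displaced by substituents)
  + COCH3 → C:2 H:3 O:1
Element totals:
  C: 7
  H: 7
  N: 1
  O: 1
Molecular formula: C7H7NO.
Molar mass = 121.139 g/mol.
Mass from O: 1 × 15.999 = 15.999 g/mol.
%O = 15.999 / 121.139 × 100 = 13.21%.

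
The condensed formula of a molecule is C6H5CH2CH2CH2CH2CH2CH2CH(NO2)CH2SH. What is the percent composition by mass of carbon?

Atom tally by fragment:
  C6H5CH2 → C:7 H:7
  CH2 → C:1 H:2
  CH2 → C:1 H:2
  CH2 → C:1 H:2
  CH2 → C:1 H:2
  CH2 → C:1 H:2
  CH(NO2) → C:1 H:1 N:1 O:2
  CH2SH → C:1 H:3 S:1
Element totals:
  C: 14
  H: 21
  N: 1
  O: 2
  S: 1
Molecular formula: C14H21NO2S.
Molar mass = 267.387 g/mol.
Mass from C: 14 × 12.011 = 168.154 g/mol.
%C = 168.154 / 267.387 × 100 = 62.89%.

62.89%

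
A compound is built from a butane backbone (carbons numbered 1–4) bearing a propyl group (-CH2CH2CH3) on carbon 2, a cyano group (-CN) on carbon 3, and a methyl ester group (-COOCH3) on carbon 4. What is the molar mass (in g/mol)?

Atom tally by fragment:
  CH3 → C:1 H:3
  CH(CH2CH2CH3) → C:4 H:8
  CH(CN) → C:2 H:1 N:1
  CH2COOCH3 → C:3 H:5 O:2
Element totals:
  C: 10
  H: 17
  N: 1
  O: 2
Molecular formula: C10H17NO2.
  M = 10(12.011) + 17(1.008) + 14.007 + 2(15.999)
    = 120.110 + 17.136 + 14.007 + 31.998 = 183.251

183.25 g/mol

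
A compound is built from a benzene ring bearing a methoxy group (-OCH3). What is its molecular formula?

C7H8O

Atom tally by fragment:
  benzene ring core → C:6 H:6
  (− 1 ring H displaced by substituents)
  + OCH3 → C:1 H:3 O:1
Element totals:
  C: 7
  H: 8
  O: 1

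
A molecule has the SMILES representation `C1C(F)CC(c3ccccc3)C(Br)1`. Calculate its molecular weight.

243.12 g/mol

Atom tally by fragment:
  cyclopentane ring core → C:5 H:10
  (− 3 ring H displaced by substituents)
  + F → F:1
  + C6H5 → C:6 H:5
  + Br → Br:1
Element totals:
  C: 11
  H: 12
  Br: 1
  F: 1
Molecular formula: C11H12BrF.
  M = 11(12.011) + 12(1.008) + 79.904 + 18.998
    = 132.121 + 12.096 + 79.904 + 18.998 = 243.119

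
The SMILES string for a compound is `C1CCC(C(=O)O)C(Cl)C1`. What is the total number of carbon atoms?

7

Atom tally by fragment:
  cyclohexane ring core → C:6 H:12
  (− 2 ring H displaced by substituents)
  + COOH → C:1 H:1 O:2
  + Cl → Cl:1
Element totals:
  C: 7
  H: 11
  Cl: 1
  O: 2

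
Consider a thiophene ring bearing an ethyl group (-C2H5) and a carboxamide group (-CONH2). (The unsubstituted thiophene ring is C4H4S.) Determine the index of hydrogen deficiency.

4

Atom tally by fragment:
  thiophene ring core → C:4 H:4 S:1
  (− 2 ring H displaced by substituents)
  + C2H5 → C:2 H:5
  + CONH2 → C:1 H:2 O:1 N:1
Element totals:
  C: 7
  H: 9
  N: 1
  O: 1
  S: 1
Molecular formula: C7H9NOS.
DoU = (2C + 2 + N − H − X) / 2 = (2·7 + 2 + 1 − 9 − 0) / 2 = 4.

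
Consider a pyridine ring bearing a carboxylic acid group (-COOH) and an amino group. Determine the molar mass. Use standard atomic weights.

Atom tally by fragment:
  pyridine ring core → C:5 H:5 N:1
  (− 2 ring H displaced by substituents)
  + COOH → C:1 H:1 O:2
  + NH2 → N:1 H:2
Element totals:
  C: 6
  H: 6
  N: 2
  O: 2
Molecular formula: C6H6N2O2.
  M = 6(12.011) + 6(1.008) + 2(14.007) + 2(15.999)
    = 72.066 + 6.048 + 28.014 + 31.998 = 138.126

138.13 g/mol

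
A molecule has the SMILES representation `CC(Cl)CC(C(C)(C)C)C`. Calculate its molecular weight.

162.70 g/mol

Atom tally by fragment:
  CH3 → C:1 H:3
  CH(Cl) → C:1 H:1 Cl:1
  CH2 → C:1 H:2
  CH(C(CH3)3) → C:5 H:10
  CH3 → C:1 H:3
Element totals:
  C: 9
  H: 19
  Cl: 1
Molecular formula: C9H19Cl.
  M = 9(12.011) + 19(1.008) + 35.45
    = 108.099 + 19.152 + 35.450 = 162.701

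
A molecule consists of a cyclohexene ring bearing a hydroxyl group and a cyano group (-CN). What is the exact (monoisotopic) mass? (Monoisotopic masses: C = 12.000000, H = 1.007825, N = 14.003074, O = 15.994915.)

123.0684

Atom tally by fragment:
  cyclohexene ring core → C:6 H:10
  (− 2 ring H displaced by substituents)
  + OH → O:1 H:1
  + CN → C:1 N:1
Element totals:
  C: 7
  H: 9
  N: 1
  O: 1
Molecular formula: C7H9NO.
  M = 7(12.0) + 9(1.007825) + 14.003074 + 15.994915
    = 84.000000 + 9.070425 + 14.003074 + 15.994915 = 123.068414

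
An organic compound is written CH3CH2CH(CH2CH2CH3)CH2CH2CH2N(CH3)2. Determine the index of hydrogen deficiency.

Atom tally by fragment:
  CH3 → C:1 H:3
  CH2 → C:1 H:2
  CH(CH2CH2CH3) → C:4 H:8
  CH2 → C:1 H:2
  CH2 → C:1 H:2
  CH2N(CH3)2 → C:3 H:8 N:1
Element totals:
  C: 11
  H: 25
  N: 1
Molecular formula: C11H25N.
DoU = (2C + 2 + N − H − X) / 2 = (2·11 + 2 + 1 − 25 − 0) / 2 = 0.

0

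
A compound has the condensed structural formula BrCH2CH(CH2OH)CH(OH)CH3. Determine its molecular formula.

Atom tally by fragment:
  BrCH2 → C:1 H:2 Br:1
  CH(CH2OH) → C:2 H:4 O:1
  CH(OH) → C:1 H:2 O:1
  CH3 → C:1 H:3
Element totals:
  C: 5
  H: 11
  Br: 1
  O: 2

C5H11BrO2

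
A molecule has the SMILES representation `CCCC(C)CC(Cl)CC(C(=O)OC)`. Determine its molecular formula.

C11H21ClO2

Atom tally by fragment:
  CH3 → C:1 H:3
  CH2 → C:1 H:2
  CH2 → C:1 H:2
  CH(CH3) → C:2 H:4
  CH2 → C:1 H:2
  CH(Cl) → C:1 H:1 Cl:1
  CH2 → C:1 H:2
  CH2COOCH3 → C:3 H:5 O:2
Element totals:
  C: 11
  H: 21
  Cl: 1
  O: 2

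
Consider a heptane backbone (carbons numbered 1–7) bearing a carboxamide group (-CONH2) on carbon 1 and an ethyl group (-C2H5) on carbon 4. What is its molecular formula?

Atom tally by fragment:
  H2NOCCH2 → C:2 H:4 O:1 N:1
  CH2 → C:1 H:2
  CH2 → C:1 H:2
  CH(C2H5) → C:3 H:6
  CH2 → C:1 H:2
  CH2 → C:1 H:2
  CH3 → C:1 H:3
Element totals:
  C: 10
  H: 21
  N: 1
  O: 1

C10H21NO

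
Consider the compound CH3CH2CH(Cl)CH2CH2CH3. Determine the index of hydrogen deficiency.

0

Element totals:
  C: 6
  H: 13
  Cl: 1
Molecular formula: C6H13Cl.
DoU = (2C + 2 + N − H − X) / 2 = (2·6 + 2 + 0 − 13 − 1) / 2 = 0.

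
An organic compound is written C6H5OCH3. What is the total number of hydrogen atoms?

8

Atom tally by fragment:
  benzene ring core → C:6 H:6
  (− 1 ring H displaced by substituents)
  + OCH3 → C:1 H:3 O:1
Element totals:
  C: 7
  H: 8
  O: 1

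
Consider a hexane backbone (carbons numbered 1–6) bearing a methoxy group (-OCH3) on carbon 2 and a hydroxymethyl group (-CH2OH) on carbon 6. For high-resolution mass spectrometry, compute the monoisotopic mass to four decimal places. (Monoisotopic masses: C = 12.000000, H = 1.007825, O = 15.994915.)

146.1307

Atom tally by fragment:
  CH3 → C:1 H:3
  CH(OCH3) → C:2 H:4 O:1
  CH2 → C:1 H:2
  CH2 → C:1 H:2
  CH2 → C:1 H:2
  CH2CH2OH → C:2 H:5 O:1
Element totals:
  C: 8
  H: 18
  O: 2
Molecular formula: C8H18O2.
  M = 8(12.0) + 18(1.007825) + 2(15.994915)
    = 96.000000 + 18.140850 + 31.989830 = 146.130680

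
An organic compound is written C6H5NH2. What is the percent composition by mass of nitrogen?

Atom tally by fragment:
  benzene ring core → C:6 H:6
  (− 1 ring H displaced by substituents)
  + NH2 → N:1 H:2
Element totals:
  C: 6
  H: 7
  N: 1
Molecular formula: C6H7N.
Molar mass = 93.129 g/mol.
Mass from N: 1 × 14.007 = 14.007 g/mol.
%N = 14.007 / 93.129 × 100 = 15.04%.

15.04%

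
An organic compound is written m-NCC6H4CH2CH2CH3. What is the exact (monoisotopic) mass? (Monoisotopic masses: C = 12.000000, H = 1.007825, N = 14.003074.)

145.0891

Element totals:
  C: 10
  H: 11
  N: 1
Molecular formula: C10H11N.
  M = 10(12.0) + 11(1.007825) + 14.003074
    = 120.000000 + 11.086075 + 14.003074 = 145.089149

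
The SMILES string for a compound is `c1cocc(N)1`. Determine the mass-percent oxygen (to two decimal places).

Atom tally by fragment:
  furan ring core → C:4 H:4 O:1
  (− 1 ring H displaced by substituents)
  + NH2 → N:1 H:2
Element totals:
  C: 4
  H: 5
  N: 1
  O: 1
Molecular formula: C4H5NO.
Molar mass = 83.090 g/mol.
Mass from O: 1 × 15.999 = 15.999 g/mol.
%O = 15.999 / 83.090 × 100 = 19.26%.

19.26%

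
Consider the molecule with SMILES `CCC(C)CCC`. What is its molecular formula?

Atom tally by fragment:
  CH3 → C:1 H:3
  CH2 → C:1 H:2
  CH(CH3) → C:2 H:4
  CH2 → C:1 H:2
  CH2 → C:1 H:2
  CH3 → C:1 H:3
Element totals:
  C: 7
  H: 16

C7H16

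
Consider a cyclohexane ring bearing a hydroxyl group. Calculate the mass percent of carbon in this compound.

Atom tally by fragment:
  cyclohexane ring core → C:6 H:12
  (− 1 ring H displaced by substituents)
  + OH → O:1 H:1
Element totals:
  C: 6
  H: 12
  O: 1
Molecular formula: C6H12O.
Molar mass = 100.161 g/mol.
Mass from C: 6 × 12.011 = 72.066 g/mol.
%C = 72.066 / 100.161 × 100 = 71.95%.

71.95%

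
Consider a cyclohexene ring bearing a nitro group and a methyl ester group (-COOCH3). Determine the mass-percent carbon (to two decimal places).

Atom tally by fragment:
  cyclohexene ring core → C:6 H:10
  (− 2 ring H displaced by substituents)
  + NO2 → N:1 O:2
  + COOCH3 → C:2 H:3 O:2
Element totals:
  C: 8
  H: 11
  N: 1
  O: 4
Molecular formula: C8H11NO4.
Molar mass = 185.179 g/mol.
Mass from C: 8 × 12.011 = 96.088 g/mol.
%C = 96.088 / 185.179 × 100 = 51.89%.

51.89%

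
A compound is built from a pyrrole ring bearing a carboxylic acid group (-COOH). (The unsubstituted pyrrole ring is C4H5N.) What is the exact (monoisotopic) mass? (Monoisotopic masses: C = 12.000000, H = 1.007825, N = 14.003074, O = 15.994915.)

111.0320

Atom tally by fragment:
  pyrrole ring core → C:4 H:5 N:1
  (− 1 ring H displaced by substituents)
  + COOH → C:1 H:1 O:2
Element totals:
  C: 5
  H: 5
  N: 1
  O: 2
Molecular formula: C5H5NO2.
  M = 5(12.0) + 5(1.007825) + 14.003074 + 2(15.994915)
    = 60.000000 + 5.039125 + 14.003074 + 31.989830 = 111.032029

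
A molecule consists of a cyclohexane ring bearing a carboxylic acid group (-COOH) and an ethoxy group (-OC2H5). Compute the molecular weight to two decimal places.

Atom tally by fragment:
  cyclohexane ring core → C:6 H:12
  (− 2 ring H displaced by substituents)
  + COOH → C:1 H:1 O:2
  + OC2H5 → C:2 H:5 O:1
Element totals:
  C: 9
  H: 16
  O: 3
Molecular formula: C9H16O3.
  M = 9(12.011) + 16(1.008) + 3(15.999)
    = 108.099 + 16.128 + 47.997 = 172.224

172.22 g/mol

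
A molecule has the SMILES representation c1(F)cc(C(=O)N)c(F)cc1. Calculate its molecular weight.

157.12 g/mol

Atom tally by fragment:
  benzene ring core → C:6 H:6
  (− 3 ring H displaced by substituents)
  + F → F:1
  + CONH2 → C:1 H:2 O:1 N:1
  + F → F:1
Element totals:
  C: 7
  H: 5
  F: 2
  N: 1
  O: 1
Molecular formula: C7H5F2NO.
  M = 7(12.011) + 5(1.008) + 2(18.998) + 14.007 + 15.999
    = 84.077 + 5.040 + 37.996 + 14.007 + 15.999 = 157.119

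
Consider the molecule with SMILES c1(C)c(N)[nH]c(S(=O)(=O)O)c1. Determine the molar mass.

176.19 g/mol

Atom tally by fragment:
  pyrrole ring core → C:4 H:5 N:1
  (− 3 ring H displaced by substituents)
  + CH3 → C:1 H:3
  + NH2 → N:1 H:2
  + SO3H → S:1 O:3 H:1
Element totals:
  C: 5
  H: 8
  N: 2
  O: 3
  S: 1
Molecular formula: C5H8N2O3S.
  M = 5(12.011) + 8(1.008) + 2(14.007) + 3(15.999) + 32.06
    = 60.055 + 8.064 + 28.014 + 47.997 + 32.060 = 176.190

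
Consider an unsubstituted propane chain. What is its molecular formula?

Atom tally by fragment:
  CH3 → C:1 H:3
  CH2 → C:1 H:2
  CH3 → C:1 H:3
Element totals:
  C: 3
  H: 8

C3H8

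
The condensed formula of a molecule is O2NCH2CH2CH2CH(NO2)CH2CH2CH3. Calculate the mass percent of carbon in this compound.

Element totals:
  C: 7
  H: 14
  N: 2
  O: 4
Molecular formula: C7H14N2O4.
Molar mass = 190.199 g/mol.
Mass from C: 7 × 12.011 = 84.077 g/mol.
%C = 84.077 / 190.199 × 100 = 44.20%.

44.20%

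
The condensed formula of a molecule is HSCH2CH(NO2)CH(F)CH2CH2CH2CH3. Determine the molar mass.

Atom tally by fragment:
  HSCH2 → C:1 H:3 S:1
  CH(NO2) → C:1 H:1 N:1 O:2
  CH(F) → C:1 H:1 F:1
  CH2 → C:1 H:2
  CH2 → C:1 H:2
  CH2 → C:1 H:2
  CH3 → C:1 H:3
Element totals:
  C: 7
  H: 14
  F: 1
  N: 1
  O: 2
  S: 1
Molecular formula: C7H14FNO2S.
  M = 7(12.011) + 14(1.008) + 18.998 + 14.007 + 2(15.999) + 32.06
    = 84.077 + 14.112 + 18.998 + 14.007 + 31.998 + 32.060 = 195.252

195.25 g/mol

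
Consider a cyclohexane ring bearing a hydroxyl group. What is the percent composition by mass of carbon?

71.95%

Atom tally by fragment:
  cyclohexane ring core → C:6 H:12
  (− 1 ring H displaced by substituents)
  + OH → O:1 H:1
Element totals:
  C: 6
  H: 12
  O: 1
Molecular formula: C6H12O.
Molar mass = 100.161 g/mol.
Mass from C: 6 × 12.011 = 72.066 g/mol.
%C = 72.066 / 100.161 × 100 = 71.95%.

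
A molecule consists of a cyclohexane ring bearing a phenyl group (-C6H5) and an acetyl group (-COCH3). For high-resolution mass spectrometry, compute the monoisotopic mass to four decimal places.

Atom tally by fragment:
  cyclohexane ring core → C:6 H:12
  (− 2 ring H displaced by substituents)
  + C6H5 → C:6 H:5
  + COCH3 → C:2 H:3 O:1
Element totals:
  C: 14
  H: 18
  O: 1
Molecular formula: C14H18O.
  M = 14(12.0) + 18(1.007825) + 15.994915
    = 168.000000 + 18.140850 + 15.994915 = 202.135765

202.1358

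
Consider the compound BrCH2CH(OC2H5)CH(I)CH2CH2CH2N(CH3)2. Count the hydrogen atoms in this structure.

Element totals:
  C: 10
  H: 21
  Br: 1
  I: 1
  N: 1
  O: 1

21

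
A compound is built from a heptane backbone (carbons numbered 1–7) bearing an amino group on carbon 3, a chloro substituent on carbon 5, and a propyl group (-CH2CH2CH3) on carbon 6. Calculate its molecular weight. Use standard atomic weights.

191.74 g/mol

Atom tally by fragment:
  CH3 → C:1 H:3
  CH2 → C:1 H:2
  CH(NH2) → C:1 H:3 N:1
  CH2 → C:1 H:2
  CH(Cl) → C:1 H:1 Cl:1
  CH(CH2CH2CH3) → C:4 H:8
  CH3 → C:1 H:3
Element totals:
  C: 10
  H: 22
  Cl: 1
  N: 1
Molecular formula: C10H22ClN.
  M = 10(12.011) + 22(1.008) + 35.45 + 14.007
    = 120.110 + 22.176 + 35.450 + 14.007 = 191.743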